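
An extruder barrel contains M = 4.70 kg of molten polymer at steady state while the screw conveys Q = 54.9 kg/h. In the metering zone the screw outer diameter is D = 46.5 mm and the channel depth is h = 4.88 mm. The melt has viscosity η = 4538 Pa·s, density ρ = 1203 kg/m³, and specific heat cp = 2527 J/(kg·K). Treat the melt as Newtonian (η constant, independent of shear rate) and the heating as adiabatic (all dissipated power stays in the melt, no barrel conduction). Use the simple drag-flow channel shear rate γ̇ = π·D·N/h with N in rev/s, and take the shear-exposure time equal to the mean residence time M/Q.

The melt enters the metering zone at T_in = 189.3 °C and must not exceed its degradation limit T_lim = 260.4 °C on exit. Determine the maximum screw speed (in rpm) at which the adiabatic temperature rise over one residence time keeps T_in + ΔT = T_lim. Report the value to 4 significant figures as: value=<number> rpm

Throughput in SI: Q_s = 54.9 kg/h ÷ 3600 s/h = 0.01525 kg/s
Mean residence time: t_res = M/Q_s = 4.70 kg / 0.01525 kg/s = 308.197 s
Convert to metres: D = 0.0465 m, h = 0.00488 m
ΔT_a = T_lim − T_in = 260.4 − 189.3 = 71.1 K
Invert ΔT = ηγ̇²t_res/(ρcp) for γ̇: γ̇_max² = ΔT_a ρ cp / (η t_res) = 71.1·1203·2527 / (4538·308.197) = 154.543 s⁻²
γ̇_max = √154.543 = 12.4315 s⁻¹
N_max = γ̇_max·h / (π·D) = 12.4315 · 0.00488 / (π · 0.0465) = 0.41528 rev/s = 24.9168 rpm

value=24.92 rpm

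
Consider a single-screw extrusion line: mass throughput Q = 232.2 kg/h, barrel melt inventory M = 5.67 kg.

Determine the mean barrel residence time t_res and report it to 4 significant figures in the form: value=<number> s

value=87.91 s

Convert throughput: Q = 232.2 kg/h = 232.2/3600 = 0.0645 kg/s
t_res = M / Q_s = 5.67 ÷ 0.0645 = 87.907 s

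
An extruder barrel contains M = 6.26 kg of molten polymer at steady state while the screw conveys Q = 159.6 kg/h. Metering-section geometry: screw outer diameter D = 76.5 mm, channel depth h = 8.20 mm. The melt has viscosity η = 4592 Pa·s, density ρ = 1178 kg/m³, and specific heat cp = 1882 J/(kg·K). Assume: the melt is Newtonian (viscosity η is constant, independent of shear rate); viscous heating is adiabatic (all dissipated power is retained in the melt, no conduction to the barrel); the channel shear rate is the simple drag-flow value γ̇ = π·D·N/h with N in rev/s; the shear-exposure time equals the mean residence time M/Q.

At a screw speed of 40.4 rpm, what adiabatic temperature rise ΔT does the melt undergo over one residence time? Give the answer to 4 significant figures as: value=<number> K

Q_s = Q / 3600 = 159.6 / 3600 = 0.0443333 kg/s
t_res = M / Q_s = 6.26 ÷ 0.0443333 = 141.203 s
D = 76.5 mm = 0.0765 m;  h = 8.20 mm = 0.0082 m;  N = 40.4 rpm / 60 = 0.673333 rev/s
γ̇ = π D N / h = (π)(0.0765)(0.673333) / 0.0082 = 19.7346 s⁻¹
ΔT = η·γ̇²·t_res / (ρ·cp) = 4592 · (19.7346)² · 141.203 / (1178 · 1882) = 113.903 K

value=113.9 K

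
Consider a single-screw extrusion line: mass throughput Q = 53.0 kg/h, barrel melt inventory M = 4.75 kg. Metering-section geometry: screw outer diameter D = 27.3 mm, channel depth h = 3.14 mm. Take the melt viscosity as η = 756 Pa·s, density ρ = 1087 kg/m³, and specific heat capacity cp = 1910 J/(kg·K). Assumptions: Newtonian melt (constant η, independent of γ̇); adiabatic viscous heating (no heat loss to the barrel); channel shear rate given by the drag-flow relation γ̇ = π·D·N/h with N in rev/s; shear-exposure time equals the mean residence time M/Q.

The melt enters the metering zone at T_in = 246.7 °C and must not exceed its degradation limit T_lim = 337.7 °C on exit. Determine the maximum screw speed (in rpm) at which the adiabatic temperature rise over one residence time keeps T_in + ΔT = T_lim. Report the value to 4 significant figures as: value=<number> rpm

Convert throughput: Q = 53.0 kg/h = 53.0/3600 = 0.0147222 kg/s
t_res = M / Q_s = 4.75 / 0.0147222 = 322.642 s
Convert to metres: D = 0.0273 m, h = 0.00314 m
Allowable rise: ΔT_a = T_lim − T_in = 337.7 − 246.7 = 91 K
γ̇_max² = ΔT_a·ρ·cp/(η·t_res) = 91·1087·1910/(756·322.642) = 774.573 s⁻²
Take the square root: γ̇_max = √(774.573) = 27.8311 s⁻¹
Solve γ̇ = πDN/h for N: N_max = γ̇_max·h/(π·D) = 27.8311 × 0.00314 / (π × 0.0273) = 1.01894 rev/s = 61.1364 rpm

value=61.14 rpm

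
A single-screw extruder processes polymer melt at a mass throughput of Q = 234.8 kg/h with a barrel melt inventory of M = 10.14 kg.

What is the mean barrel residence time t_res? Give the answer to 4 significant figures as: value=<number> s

Convert throughput: Q = 234.8 kg/h = 234.8/3600 = 0.0652222 kg/s
t_res = M / Q_s = 10.14 ÷ 0.0652222 = 155.468 s

value=155.5 s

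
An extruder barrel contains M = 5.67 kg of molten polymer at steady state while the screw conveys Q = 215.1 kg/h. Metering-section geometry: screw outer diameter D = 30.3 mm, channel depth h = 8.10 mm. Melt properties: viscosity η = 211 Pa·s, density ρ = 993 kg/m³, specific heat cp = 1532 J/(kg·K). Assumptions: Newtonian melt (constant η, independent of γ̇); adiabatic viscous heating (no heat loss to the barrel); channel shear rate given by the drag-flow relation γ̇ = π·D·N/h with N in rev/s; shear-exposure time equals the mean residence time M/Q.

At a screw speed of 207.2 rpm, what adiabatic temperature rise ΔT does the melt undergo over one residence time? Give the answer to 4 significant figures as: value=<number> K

value=21.68 K

Convert throughput: Q = 215.1 kg/h = 215.1/3600 = 0.05975 kg/s
t_res = M / Q_s = 5.67 / 0.05975 = 94.8954 s
Convert to SI: D = 0.0303 m, h = 0.0081 m, N = 207.2/60 = 3.45333 rev/s
γ̇ = π D N / h = (π)(0.0303)(3.45333) / 0.0081 = 40.5832 s⁻¹
Adiabatic rise: ΔT = η γ̇² t_res / (ρ cp) = 211·(40.5832)²·94.8954 / (993·1532) = 21.6776 K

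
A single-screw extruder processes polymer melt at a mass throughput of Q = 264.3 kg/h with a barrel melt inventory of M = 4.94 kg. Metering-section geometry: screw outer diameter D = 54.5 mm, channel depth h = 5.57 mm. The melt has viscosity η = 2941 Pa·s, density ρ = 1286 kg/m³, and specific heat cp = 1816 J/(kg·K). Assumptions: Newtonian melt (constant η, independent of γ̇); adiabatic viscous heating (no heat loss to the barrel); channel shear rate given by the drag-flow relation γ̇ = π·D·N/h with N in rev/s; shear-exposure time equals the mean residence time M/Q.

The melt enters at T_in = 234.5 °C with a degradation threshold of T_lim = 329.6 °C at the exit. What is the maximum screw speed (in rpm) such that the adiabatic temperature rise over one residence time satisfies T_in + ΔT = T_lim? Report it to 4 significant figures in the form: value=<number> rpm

Convert throughput: Q = 264.3 kg/h = 264.3/3600 = 0.0734167 kg/s
t_res = M / Q_s = 4.94 ÷ 0.0734167 = 67.2872 s
Convert to metres: D = 0.0545 m, h = 0.00557 m
ΔT_a = T_lim − T_in = 329.6 °C − 234.5 °C = 95.1 K
γ̇_max² = ΔT_a·ρ·cp / (η·t_res) = [95.1 × 1286 × 1816] / [2941 × 67.2872] = 1122.3 s⁻²
γ̇_max = sqrt(1122.3) = 33.5008 s⁻¹
N_max = γ̇_max h / (πD) = 33.5008·0.00557/(π·0.0545) = 1.08984 rev/s → ×60 = 65.3906 rpm

value=65.39 rpm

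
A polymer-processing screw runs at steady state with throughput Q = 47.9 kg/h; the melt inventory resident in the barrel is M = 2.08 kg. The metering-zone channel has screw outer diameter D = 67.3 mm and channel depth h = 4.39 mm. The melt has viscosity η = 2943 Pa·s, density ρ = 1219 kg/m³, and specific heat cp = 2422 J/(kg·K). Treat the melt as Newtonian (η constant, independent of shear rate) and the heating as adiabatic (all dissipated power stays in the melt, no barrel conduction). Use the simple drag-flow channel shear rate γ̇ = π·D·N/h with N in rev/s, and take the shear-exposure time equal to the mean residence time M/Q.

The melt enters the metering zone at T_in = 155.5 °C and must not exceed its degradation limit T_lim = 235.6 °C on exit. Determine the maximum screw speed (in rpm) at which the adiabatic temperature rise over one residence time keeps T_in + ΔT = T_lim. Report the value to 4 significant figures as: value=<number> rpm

Convert throughput: Q = 47.9 kg/h = 47.9/3600 = 0.0133056 kg/s
t_res = M / Q_s = 2.08 / 0.0133056 = 156.326 s
Geometry in SI: D = 67.3 mm → 0.0673 m, h = 4.39 mm → 0.00439 m
Allowable rise: ΔT_a = T_lim − T_in = 235.6 − 155.5 = 80.1 K
γ̇_max² = ΔT_a·ρ·cp/(η·t_res) = 80.1·1219·2422/(2943·156.326) = 514.032 s⁻²
Take the square root: γ̇_max = √(514.032) = 22.6723 s⁻¹
N_max = γ̇_max·h / (π·D) = 22.6723 · 0.00439 / (π · 0.0673) = 0.470754 rev/s = 28.2453 rpm

value=28.25 rpm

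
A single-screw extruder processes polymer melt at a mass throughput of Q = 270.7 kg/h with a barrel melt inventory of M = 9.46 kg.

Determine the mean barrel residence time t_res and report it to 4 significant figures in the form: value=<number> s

value=125.8 s

Q_s = Q / 3600 = 270.7 / 3600 = 0.0751944 kg/s
t_res = M / Q_s = 9.46 ÷ 0.0751944 = 125.807 s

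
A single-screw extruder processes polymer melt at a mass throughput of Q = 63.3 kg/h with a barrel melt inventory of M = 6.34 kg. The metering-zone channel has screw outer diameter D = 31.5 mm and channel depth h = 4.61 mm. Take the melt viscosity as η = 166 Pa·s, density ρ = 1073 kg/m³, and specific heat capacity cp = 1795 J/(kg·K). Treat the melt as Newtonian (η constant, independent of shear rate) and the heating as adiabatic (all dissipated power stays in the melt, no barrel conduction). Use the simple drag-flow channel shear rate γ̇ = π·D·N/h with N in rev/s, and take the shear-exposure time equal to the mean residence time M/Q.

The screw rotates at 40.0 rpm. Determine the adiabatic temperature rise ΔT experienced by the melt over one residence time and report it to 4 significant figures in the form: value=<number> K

value=6.365 K

Throughput in SI: Q_s = 63.3 kg/h ÷ 3600 s/h = 0.0175833 kg/s
t_res = M / Q_s = 6.34 ÷ 0.0175833 = 360.569 s
Geometry in metres: D = 31.5 mm → 0.0315 m, h = 4.61 mm → 0.00461 m; screw speed N = 40.0 rpm = 0.666667 rev/s
γ̇ = π D N / h = (π)(0.0315)(0.666667) / 0.00461 = 14.3109 s⁻¹
Adiabatic rise: ΔT = η γ̇² t_res / (ρ cp) = 166·(14.3109)²·360.569 / (1073·1795) = 6.36456 K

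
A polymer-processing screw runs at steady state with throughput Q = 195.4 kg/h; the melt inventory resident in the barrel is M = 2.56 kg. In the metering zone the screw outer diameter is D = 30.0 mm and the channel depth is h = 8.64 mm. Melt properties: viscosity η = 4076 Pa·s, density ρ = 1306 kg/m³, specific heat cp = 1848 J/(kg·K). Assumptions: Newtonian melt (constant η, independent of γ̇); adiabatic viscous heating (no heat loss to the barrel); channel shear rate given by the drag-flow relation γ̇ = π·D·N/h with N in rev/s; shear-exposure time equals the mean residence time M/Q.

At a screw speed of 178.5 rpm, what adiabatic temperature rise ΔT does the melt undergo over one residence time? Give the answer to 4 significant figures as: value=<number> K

value=83.89 K

Q_s = Q / 3600 = 195.4 / 3600 = 0.0542778 kg/s
Mean residence time: t_res = M/Q_s = 2.56 kg / 0.0542778 kg/s = 47.1648 s
D = 30.0 mm = 0.03 m;  h = 8.64 mm = 0.00864 m;  N = 178.5 rpm / 60 = 2.975 rev/s
Shear rate: γ̇ = πDN/h = π·0.03·2.975/0.00864 = 32.4522 s⁻¹
Adiabatic rise: ΔT = η γ̇² t_res / (ρ cp) = 4076·(32.4522)²·47.1648 / (1306·1848) = 83.8872 K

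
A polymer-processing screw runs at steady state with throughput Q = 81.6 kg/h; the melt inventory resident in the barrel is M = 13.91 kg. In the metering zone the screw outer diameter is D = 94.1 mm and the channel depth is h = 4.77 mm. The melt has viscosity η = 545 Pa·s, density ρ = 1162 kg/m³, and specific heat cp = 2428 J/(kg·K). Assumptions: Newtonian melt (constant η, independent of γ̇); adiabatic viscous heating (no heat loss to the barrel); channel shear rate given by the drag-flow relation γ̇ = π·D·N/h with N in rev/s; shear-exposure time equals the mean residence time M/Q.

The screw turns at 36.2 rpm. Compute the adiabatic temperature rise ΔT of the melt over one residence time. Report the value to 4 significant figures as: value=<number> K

value=165.7 K

Throughput in SI: Q_s = 81.6 kg/h ÷ 3600 s/h = 0.0226667 kg/s
t_res = M / Q_s = 13.91 / 0.0226667 = 613.676 s
D = 94.1 mm = 0.0941 m;  h = 4.77 mm = 0.00477 m;  N = 36.2 rpm / 60 = 0.603333 rev/s
γ̇ = π·D·N / h = π · 0.0941 · 0.603333 / 0.00477 = 37.392 s⁻¹
ΔT = η·γ̇²·t_res / (ρ·cp) = 545 · (37.392)² · 613.676 / (1162 · 2428) = 165.744 K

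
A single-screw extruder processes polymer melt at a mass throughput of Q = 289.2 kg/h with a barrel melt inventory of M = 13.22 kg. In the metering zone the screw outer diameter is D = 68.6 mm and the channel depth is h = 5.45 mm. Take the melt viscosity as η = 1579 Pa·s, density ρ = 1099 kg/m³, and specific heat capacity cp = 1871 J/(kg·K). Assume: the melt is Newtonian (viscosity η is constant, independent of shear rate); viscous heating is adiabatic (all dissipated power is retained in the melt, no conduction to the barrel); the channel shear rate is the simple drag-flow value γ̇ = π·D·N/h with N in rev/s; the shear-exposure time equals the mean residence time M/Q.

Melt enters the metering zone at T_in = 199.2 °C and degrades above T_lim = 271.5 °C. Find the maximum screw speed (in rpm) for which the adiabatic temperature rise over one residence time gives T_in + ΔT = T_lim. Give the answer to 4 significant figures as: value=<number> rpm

Q_s = Q / 3600 = 289.2 / 3600 = 0.0803333 kg/s
t_res = M / Q_s = 13.22 ÷ 0.0803333 = 164.564 s
D = 68.6 mm = 0.0686 m;  h = 5.45 mm = 0.00545 m
ΔT_a = T_lim − T_in = 271.5 °C − 199.2 °C = 72.3 K
Invert ΔT = ηγ̇²t_res/(ρcp) for γ̇: γ̇_max² = ΔT_a ρ cp / (η t_res) = 72.3·1099·1871 / (1579·164.564) = 572.126 s⁻²
γ̇_max = sqrt(572.126) = 23.9192 s⁻¹
N_max = γ̇_max·h / (π·D) = 23.9192 · 0.00545 / (π · 0.0686) = 0.604879 rev/s = 36.2927 rpm

value=36.29 rpm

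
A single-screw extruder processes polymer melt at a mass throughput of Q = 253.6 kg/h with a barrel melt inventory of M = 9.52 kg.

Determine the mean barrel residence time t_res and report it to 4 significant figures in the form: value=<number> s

Throughput in SI: Q_s = 253.6 kg/h ÷ 3600 s/h = 0.0704444 kg/s
Mean residence time: t_res = M/Q_s = 9.52 kg / 0.0704444 kg/s = 135.142 s

value=135.1 s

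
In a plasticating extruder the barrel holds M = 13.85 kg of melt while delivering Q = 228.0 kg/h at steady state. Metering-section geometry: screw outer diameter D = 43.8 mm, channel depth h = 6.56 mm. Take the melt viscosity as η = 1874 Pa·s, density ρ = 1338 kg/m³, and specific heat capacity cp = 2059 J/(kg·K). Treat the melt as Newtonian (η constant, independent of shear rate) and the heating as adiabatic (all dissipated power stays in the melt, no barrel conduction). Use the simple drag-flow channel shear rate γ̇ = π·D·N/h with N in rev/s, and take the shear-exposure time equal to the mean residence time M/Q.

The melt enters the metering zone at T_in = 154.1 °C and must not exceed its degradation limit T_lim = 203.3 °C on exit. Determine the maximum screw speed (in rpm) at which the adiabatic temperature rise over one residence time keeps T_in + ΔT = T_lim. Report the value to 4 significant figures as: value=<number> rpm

Q_s = Q / 3600 = 228.0 / 3600 = 0.0633333 kg/s
t_res = M / Q_s = 13.85 / 0.0633333 = 218.684 s
Geometry in SI: D = 43.8 mm → 0.0438 m, h = 6.56 mm → 0.00656 m
ΔT_a = T_lim − T_in = 203.3 − 154.1 = 49.2 K
γ̇_max² = ΔT_a·ρ·cp/(η·t_res) = 49.2·1338·2059/(1874·218.684) = 330.743 s⁻²
γ̇_max = sqrt(330.743) = 18.1863 s⁻¹
Solve γ̇ = πDN/h for N: N_max = γ̇_max·h/(π·D) = 18.1863 × 0.00656 / (π × 0.0438) = 0.867012 rev/s = 52.0207 rpm

value=52.02 rpm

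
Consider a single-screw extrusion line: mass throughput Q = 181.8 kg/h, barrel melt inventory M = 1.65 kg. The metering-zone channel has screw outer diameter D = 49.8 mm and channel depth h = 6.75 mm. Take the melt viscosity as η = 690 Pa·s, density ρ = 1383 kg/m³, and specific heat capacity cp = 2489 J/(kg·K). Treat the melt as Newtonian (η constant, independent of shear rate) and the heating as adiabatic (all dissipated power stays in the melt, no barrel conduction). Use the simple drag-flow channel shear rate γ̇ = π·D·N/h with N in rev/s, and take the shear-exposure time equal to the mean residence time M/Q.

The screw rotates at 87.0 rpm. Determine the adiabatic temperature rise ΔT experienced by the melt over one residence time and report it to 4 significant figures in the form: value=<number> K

value=7.397 K

Convert throughput: Q = 181.8 kg/h = 181.8/3600 = 0.0505 kg/s
t_res = M / Q_s = 1.65 ÷ 0.0505 = 32.6733 s
D = 49.8 mm = 0.0498 m;  h = 6.75 mm = 0.00675 m;  N = 87.0 rpm / 60 = 1.45 rev/s
γ̇ = π·D·N / h = π · 0.0498 · 1.45 / 0.00675 = 33.6081 s⁻¹
Adiabatic rise: ΔT = η γ̇² t_res / (ρ cp) = 690·(33.6081)²·32.6733 / (1383·2489) = 7.39744 K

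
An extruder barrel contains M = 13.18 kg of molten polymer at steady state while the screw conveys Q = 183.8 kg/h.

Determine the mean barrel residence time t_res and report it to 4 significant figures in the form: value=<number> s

value=258.2 s

Throughput in SI: Q_s = 183.8 kg/h ÷ 3600 s/h = 0.0510556 kg/s
Mean residence time: t_res = M/Q_s = 13.18 kg / 0.0510556 kg/s = 258.15 s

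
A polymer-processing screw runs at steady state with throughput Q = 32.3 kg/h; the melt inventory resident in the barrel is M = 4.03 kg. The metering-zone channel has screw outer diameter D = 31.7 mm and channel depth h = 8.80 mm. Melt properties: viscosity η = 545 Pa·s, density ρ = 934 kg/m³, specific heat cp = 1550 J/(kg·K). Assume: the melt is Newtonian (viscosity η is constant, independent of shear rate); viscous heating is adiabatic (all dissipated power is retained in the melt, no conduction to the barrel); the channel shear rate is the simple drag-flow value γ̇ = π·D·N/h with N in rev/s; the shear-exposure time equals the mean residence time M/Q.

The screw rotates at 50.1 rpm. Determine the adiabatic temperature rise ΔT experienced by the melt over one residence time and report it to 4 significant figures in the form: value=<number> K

Throughput in SI: Q_s = 32.3 kg/h ÷ 3600 s/h = 0.00897222 kg/s
t_res = M / Q_s = 4.03 / 0.00897222 = 449.164 s
Geometry in metres: D = 31.7 mm → 0.0317 m, h = 8.80 mm → 0.0088 m; screw speed N = 50.1 rpm = 0.835 rev/s
γ̇ = π D N / h = (π)(0.0317)(0.835) / 0.0088 = 9.44959 s⁻¹
ΔT = η·γ̇²·t_res / (ρ·cp) = 545 · (9.44959)² · 449.164 / (934 · 1550) = 15.099 K

value=15.10 K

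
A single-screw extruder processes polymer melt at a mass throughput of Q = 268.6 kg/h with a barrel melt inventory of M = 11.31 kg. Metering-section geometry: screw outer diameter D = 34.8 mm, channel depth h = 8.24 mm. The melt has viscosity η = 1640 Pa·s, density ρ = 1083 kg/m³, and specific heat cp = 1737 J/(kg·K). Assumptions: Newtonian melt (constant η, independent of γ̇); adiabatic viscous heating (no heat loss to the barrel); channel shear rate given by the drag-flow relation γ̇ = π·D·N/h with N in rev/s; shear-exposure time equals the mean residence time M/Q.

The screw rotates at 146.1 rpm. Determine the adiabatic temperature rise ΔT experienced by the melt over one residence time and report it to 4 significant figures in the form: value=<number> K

value=137.9 K

Convert throughput: Q = 268.6 kg/h = 268.6/3600 = 0.0746111 kg/s
t_res = M / Q_s = 11.31 / 0.0746111 = 151.586 s
D = 34.8 mm = 0.0348 m;  h = 8.24 mm = 0.00824 m;  N = 146.1 rpm / 60 = 2.435 rev/s
γ̇ = π D N / h = (π)(0.0348)(2.435) / 0.00824 = 32.3073 s⁻¹
ΔT = η·γ̇²·t_res / (ρ·cp) = 1640 · (32.3073)² · 151.586 / (1083 · 1737) = 137.936 K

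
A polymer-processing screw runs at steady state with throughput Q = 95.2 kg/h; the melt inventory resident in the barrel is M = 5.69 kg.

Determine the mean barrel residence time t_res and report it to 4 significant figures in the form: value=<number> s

value=215.2 s

Convert throughput: Q = 95.2 kg/h = 95.2/3600 = 0.0264444 kg/s
t_res = M / Q_s = 5.69 ÷ 0.0264444 = 215.168 s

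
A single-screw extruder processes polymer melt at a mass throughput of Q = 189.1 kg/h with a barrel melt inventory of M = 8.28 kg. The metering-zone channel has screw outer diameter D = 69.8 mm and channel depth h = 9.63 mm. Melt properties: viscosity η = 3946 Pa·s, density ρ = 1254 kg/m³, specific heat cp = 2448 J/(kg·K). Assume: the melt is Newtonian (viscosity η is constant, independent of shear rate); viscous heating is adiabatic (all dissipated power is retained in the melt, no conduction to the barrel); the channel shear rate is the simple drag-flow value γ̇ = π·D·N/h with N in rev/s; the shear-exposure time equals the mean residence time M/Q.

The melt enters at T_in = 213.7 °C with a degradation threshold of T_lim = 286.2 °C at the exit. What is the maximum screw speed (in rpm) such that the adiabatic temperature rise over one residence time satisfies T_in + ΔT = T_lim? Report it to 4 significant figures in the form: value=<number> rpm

value=49.84 rpm

Throughput in SI: Q_s = 189.1 kg/h ÷ 3600 s/h = 0.0525278 kg/s
t_res = M / Q_s = 8.28 ÷ 0.0525278 = 157.631 s
Convert to metres: D = 0.0698 m, h = 0.00963 m
ΔT_a = T_lim − T_in = 286.2 °C − 213.7 °C = 72.5 K
Invert ΔT = ηγ̇²t_res/(ρcp) for γ̇: γ̇_max² = ΔT_a ρ cp / (η t_res) = 72.5·1254·2448 / (3946·157.631) = 357.807 s⁻²
γ̇_max = √357.807 = 18.9158 s⁻¹
Solve γ̇ = πDN/h for N: N_max = γ̇_max·h/(π·D) = 18.9158 × 0.00963 / (π × 0.0698) = 0.830702 rev/s = 49.8421 rpm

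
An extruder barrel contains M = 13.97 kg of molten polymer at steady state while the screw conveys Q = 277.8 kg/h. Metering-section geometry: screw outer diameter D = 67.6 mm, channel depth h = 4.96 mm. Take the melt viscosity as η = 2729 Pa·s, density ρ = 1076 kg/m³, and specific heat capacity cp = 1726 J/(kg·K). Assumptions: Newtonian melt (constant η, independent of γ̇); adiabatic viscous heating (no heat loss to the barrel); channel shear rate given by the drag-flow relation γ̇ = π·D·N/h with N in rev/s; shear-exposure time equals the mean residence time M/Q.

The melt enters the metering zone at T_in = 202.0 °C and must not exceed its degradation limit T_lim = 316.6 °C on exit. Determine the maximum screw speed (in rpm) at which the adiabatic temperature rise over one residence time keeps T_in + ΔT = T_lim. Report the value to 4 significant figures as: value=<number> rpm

value=29.09 rpm

Q_s = Q / 3600 = 277.8 / 3600 = 0.0771667 kg/s
Mean residence time: t_res = M/Q_s = 13.97 kg / 0.0771667 kg/s = 181.037 s
D = 67.6 mm = 0.0676 m;  h = 4.96 mm = 0.00496 m
ΔT_a = T_lim − T_in = 316.6 °C − 202.0 °C = 114.6 K
γ̇_max² = ΔT_a·ρ·cp/(η·t_res) = 114.6·1076·1726/(2729·181.037) = 430.792 s⁻²
Take the square root: γ̇_max = √(430.792) = 20.7555 s⁻¹
N_max = γ̇_max h / (πD) = 20.7555·0.00496/(π·0.0676) = 0.484751 rev/s → ×60 = 29.0851 rpm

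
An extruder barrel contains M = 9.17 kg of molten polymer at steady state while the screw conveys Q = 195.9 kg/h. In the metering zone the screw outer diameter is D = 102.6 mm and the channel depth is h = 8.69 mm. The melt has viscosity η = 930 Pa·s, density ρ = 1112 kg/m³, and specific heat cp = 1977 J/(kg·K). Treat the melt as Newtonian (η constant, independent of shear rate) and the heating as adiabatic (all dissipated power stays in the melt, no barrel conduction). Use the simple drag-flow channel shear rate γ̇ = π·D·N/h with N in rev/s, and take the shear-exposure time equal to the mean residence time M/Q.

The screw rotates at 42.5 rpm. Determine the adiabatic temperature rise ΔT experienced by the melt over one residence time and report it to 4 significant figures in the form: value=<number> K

value=49.21 K

Convert throughput: Q = 195.9 kg/h = 195.9/3600 = 0.0544167 kg/s
Mean residence time: t_res = M/Q_s = 9.17 kg / 0.0544167 kg/s = 168.515 s
D = 102.6 mm = 0.1026 m;  h = 8.69 mm = 0.00869 m;  N = 42.5 rpm / 60 = 0.708333 rev/s
Shear rate: γ̇ = πDN/h = π·0.1026·0.708333/0.00869 = 26.2733 s⁻¹
ΔT = η·γ̇²·t_res/(ρ·cp) = [930 × 26.2733² × 168.515] / [1112 × 1977] = 49.2084 K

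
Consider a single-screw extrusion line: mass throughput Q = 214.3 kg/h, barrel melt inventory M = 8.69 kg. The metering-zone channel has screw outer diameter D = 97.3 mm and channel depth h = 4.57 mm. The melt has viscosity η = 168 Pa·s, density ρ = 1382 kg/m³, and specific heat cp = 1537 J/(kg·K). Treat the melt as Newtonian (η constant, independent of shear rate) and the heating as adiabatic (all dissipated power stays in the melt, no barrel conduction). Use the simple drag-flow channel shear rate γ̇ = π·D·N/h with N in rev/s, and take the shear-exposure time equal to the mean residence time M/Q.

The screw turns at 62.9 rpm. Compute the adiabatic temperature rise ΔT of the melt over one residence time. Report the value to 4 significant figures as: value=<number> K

Convert throughput: Q = 214.3 kg/h = 214.3/3600 = 0.0595278 kg/s
t_res = M / Q_s = 8.69 ÷ 0.0595278 = 145.982 s
Convert to SI: D = 0.0973 m, h = 0.00457 m, N = 62.9/60 = 1.04833 rev/s
γ̇ = π D N / h = (π)(0.0973)(1.04833) / 0.00457 = 70.1206 s⁻¹
ΔT = η·γ̇²·t_res / (ρ·cp) = 168 · (70.1206)² · 145.982 / (1382 · 1537) = 56.7701 K

value=56.77 K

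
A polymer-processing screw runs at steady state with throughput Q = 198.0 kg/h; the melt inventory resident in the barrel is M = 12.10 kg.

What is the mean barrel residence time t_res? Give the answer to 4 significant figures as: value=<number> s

Throughput in SI: Q_s = 198.0 kg/h ÷ 3600 s/h = 0.055 kg/s
Mean residence time: t_res = M/Q_s = 12.10 kg / 0.055 kg/s = 220 s

value=220.0 s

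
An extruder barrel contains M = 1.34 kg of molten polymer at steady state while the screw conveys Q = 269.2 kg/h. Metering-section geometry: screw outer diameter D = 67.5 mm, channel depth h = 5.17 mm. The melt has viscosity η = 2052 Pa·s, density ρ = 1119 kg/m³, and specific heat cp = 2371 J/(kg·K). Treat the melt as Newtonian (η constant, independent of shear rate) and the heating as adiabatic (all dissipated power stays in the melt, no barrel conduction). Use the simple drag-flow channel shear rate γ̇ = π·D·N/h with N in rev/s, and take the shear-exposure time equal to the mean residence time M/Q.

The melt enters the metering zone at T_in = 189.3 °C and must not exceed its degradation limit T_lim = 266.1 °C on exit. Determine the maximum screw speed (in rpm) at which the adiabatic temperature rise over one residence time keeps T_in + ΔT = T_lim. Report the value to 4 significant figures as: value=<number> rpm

Q_s = Q / 3600 = 269.2 / 3600 = 0.0747778 kg/s
t_res = M / Q_s = 1.34 / 0.0747778 = 17.9198 s
D = 67.5 mm = 0.0675 m;  h = 5.17 mm = 0.00517 m
Allowable rise: ΔT_a = T_lim − T_in = 266.1 − 189.3 = 76.8 K
Invert ΔT = ηγ̇²t_res/(ρcp) for γ̇: γ̇_max² = ΔT_a ρ cp / (η t_res) = 76.8·1119·2371 / (2052·17.9198) = 5541.32 s⁻²
γ̇_max = √5541.32 = 74.44 s⁻¹
N_max = γ̇_max·h / (π·D) = 74.44 · 0.00517 / (π · 0.0675) = 1.81486 rev/s = 108.892 rpm

value=108.9 rpm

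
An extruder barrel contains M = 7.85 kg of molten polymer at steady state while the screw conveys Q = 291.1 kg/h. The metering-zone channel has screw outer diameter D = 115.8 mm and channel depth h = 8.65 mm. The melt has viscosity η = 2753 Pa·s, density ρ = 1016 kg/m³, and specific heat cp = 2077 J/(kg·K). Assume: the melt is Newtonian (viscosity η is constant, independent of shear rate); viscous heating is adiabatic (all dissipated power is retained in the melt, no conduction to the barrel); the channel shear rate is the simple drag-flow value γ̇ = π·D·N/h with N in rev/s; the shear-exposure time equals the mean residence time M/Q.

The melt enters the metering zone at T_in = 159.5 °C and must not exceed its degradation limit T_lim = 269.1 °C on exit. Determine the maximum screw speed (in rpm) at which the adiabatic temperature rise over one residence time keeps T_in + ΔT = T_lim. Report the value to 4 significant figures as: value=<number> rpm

Throughput in SI: Q_s = 291.1 kg/h ÷ 3600 s/h = 0.0808611 kg/s
t_res = M / Q_s = 7.85 ÷ 0.0808611 = 97.08 s
Convert to metres: D = 0.1158 m, h = 0.00865 m
ΔT_a = T_lim − T_in = 269.1 − 159.5 = 109.6 K
Invert ΔT = ηγ̇²t_res/(ρcp) for γ̇: γ̇_max² = ΔT_a ρ cp / (η t_res) = 109.6·1016·2077 / (2753·97.08) = 865.375 s⁻²
Take the square root: γ̇_max = √(865.375) = 29.4173 s⁻¹
N_max = γ̇_max h / (πD) = 29.4173·0.00865/(π·0.1158) = 0.699455 rev/s → ×60 = 41.9673 rpm

value=41.97 rpm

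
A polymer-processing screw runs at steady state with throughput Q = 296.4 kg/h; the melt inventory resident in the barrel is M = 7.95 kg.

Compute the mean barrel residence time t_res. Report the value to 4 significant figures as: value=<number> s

value=96.56 s

Throughput in SI: Q_s = 296.4 kg/h ÷ 3600 s/h = 0.0823333 kg/s
Mean residence time: t_res = M/Q_s = 7.95 kg / 0.0823333 kg/s = 96.5587 s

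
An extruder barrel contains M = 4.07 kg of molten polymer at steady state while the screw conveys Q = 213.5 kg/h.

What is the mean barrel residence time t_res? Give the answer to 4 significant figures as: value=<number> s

value=68.63 s

Q_s = Q / 3600 = 213.5 / 3600 = 0.0593056 kg/s
t_res = M / Q_s = 4.07 / 0.0593056 = 68.6276 s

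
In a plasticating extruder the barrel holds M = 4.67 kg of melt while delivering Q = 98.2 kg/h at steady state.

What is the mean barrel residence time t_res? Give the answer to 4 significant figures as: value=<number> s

value=171.2 s

Throughput in SI: Q_s = 98.2 kg/h ÷ 3600 s/h = 0.0272778 kg/s
t_res = M / Q_s = 4.67 / 0.0272778 = 171.202 s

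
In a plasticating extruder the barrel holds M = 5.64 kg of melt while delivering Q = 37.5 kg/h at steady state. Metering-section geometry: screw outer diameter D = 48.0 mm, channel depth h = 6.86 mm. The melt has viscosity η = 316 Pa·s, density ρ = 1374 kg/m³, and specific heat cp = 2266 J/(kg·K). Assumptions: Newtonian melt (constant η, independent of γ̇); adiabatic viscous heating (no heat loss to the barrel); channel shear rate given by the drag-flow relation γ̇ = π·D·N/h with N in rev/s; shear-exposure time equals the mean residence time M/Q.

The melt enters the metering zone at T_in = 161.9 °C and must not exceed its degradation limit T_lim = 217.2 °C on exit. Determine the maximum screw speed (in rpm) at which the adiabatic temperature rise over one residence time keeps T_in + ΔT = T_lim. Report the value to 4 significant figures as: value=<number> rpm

Convert throughput: Q = 37.5 kg/h = 37.5/3600 = 0.0104167 kg/s
t_res = M / Q_s = 5.64 / 0.0104167 = 541.44 s
Geometry in SI: D = 48.0 mm → 0.048 m, h = 6.86 mm → 0.00686 m
ΔT_a = T_lim − T_in = 217.2 − 161.9 = 55.3 K
γ̇_max² = ΔT_a·ρ·cp/(η·t_res) = 55.3·1374·2266/(316·541.44) = 1006.32 s⁻²
Take the square root: γ̇_max = √(1006.32) = 31.7225 s⁻¹
N_max = γ̇_max h / (πD) = 31.7225·0.00686/(π·0.048) = 1.44311 rev/s → ×60 = 86.5867 rpm

value=86.59 rpm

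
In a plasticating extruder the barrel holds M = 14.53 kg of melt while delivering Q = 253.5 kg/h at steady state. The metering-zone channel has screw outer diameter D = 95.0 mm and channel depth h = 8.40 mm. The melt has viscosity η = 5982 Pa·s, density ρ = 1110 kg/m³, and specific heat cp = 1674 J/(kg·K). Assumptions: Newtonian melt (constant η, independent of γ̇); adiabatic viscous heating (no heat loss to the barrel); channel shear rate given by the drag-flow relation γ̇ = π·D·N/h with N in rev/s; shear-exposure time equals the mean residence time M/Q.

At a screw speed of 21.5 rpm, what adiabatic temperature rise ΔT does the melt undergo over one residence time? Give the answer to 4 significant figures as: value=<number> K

Throughput in SI: Q_s = 253.5 kg/h ÷ 3600 s/h = 0.0704167 kg/s
t_res = M / Q_s = 14.53 / 0.0704167 = 206.343 s
D = 95.0 mm = 0.095 m;  h = 8.40 mm = 0.0084 m;  N = 21.5 rpm / 60 = 0.358333 rev/s
γ̇ = π·D·N / h = π · 0.095 · 0.358333 / 0.0084 = 12.7316 s⁻¹
ΔT = η·γ̇²·t_res / (ρ·cp) = 5982 · (12.7316)² · 206.343 / (1110 · 1674) = 107.677 K

value=107.7 K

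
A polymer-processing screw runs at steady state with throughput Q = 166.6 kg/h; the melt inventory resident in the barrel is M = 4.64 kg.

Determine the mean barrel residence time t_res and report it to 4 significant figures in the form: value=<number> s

Convert throughput: Q = 166.6 kg/h = 166.6/3600 = 0.0462778 kg/s
t_res = M / Q_s = 4.64 ÷ 0.0462778 = 100.264 s

value=100.3 s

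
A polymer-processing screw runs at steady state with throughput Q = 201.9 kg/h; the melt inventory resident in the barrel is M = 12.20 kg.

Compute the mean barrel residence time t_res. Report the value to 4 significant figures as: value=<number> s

value=217.5 s

Convert throughput: Q = 201.9 kg/h = 201.9/3600 = 0.0560833 kg/s
t_res = M / Q_s = 12.20 / 0.0560833 = 217.533 s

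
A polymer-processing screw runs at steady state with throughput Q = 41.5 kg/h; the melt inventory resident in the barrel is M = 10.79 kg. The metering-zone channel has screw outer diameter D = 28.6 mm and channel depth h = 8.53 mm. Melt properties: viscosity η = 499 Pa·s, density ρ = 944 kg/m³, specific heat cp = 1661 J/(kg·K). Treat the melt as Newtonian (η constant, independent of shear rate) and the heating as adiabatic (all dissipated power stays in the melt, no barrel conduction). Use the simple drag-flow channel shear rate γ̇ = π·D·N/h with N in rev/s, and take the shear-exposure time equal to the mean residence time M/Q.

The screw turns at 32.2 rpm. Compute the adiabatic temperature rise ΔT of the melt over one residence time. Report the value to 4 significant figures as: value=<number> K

Convert throughput: Q = 41.5 kg/h = 41.5/3600 = 0.0115278 kg/s
t_res = M / Q_s = 10.79 ÷ 0.0115278 = 936 s
Convert to SI: D = 0.0286 m, h = 0.00853 m, N = 32.2/60 = 0.536667 rev/s
Shear rate: γ̇ = πDN/h = π·0.0286·0.536667/0.00853 = 5.6529 s⁻¹
Adiabatic rise: ΔT = η γ̇² t_res / (ρ cp) = 499·(5.6529)²·936 / (944·1661) = 9.5187 K

value=9.519 K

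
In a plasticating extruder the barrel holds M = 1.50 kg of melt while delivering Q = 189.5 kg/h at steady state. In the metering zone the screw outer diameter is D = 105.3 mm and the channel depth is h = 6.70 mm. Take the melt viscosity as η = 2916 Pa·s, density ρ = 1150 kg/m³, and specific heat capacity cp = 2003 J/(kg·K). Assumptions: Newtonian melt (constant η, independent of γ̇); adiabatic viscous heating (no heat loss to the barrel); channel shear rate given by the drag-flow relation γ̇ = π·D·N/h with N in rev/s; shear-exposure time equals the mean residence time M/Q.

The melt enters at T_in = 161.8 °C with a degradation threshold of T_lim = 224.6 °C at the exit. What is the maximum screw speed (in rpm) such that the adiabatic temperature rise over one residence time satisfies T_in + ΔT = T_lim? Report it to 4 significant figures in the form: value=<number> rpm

Throughput in SI: Q_s = 189.5 kg/h ÷ 3600 s/h = 0.0526389 kg/s
Mean residence time: t_res = M/Q_s = 1.50 kg / 0.0526389 kg/s = 28.496 s
Convert to metres: D = 0.1053 m, h = 0.0067 m
Allowable rise: ΔT_a = T_lim − T_in = 224.6 − 161.8 = 62.8 K
γ̇_max² = ΔT_a·ρ·cp / (η·t_res) = [62.8 × 1150 × 2003] / [2916 × 28.496] = 1740.87 s⁻²
Take the square root: γ̇_max = √(1740.87) = 41.7237 s⁻¹
N_max = γ̇_max h / (πD) = 41.7237·0.0067/(π·0.1053) = 0.845045 rev/s → ×60 = 50.7027 rpm

value=50.70 rpm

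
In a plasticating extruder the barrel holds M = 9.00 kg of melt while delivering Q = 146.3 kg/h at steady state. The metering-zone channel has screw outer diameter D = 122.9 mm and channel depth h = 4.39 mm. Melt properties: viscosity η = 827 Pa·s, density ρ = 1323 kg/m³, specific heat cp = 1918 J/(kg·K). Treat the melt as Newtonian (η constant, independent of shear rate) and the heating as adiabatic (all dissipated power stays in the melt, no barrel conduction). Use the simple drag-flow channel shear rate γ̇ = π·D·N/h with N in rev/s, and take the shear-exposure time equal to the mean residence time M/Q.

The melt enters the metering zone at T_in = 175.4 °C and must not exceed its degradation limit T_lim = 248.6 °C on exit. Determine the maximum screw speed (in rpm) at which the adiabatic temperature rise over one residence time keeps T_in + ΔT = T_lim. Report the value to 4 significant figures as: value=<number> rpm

value=21.73 rpm

Q_s = Q / 3600 = 146.3 / 3600 = 0.0406389 kg/s
t_res = M / Q_s = 9.00 ÷ 0.0406389 = 221.463 s
D = 122.9 mm = 0.1229 m;  h = 4.39 mm = 0.00439 m
ΔT_a = T_lim − T_in = 248.6 − 175.4 = 73.2 K
γ̇_max² = ΔT_a·ρ·cp/(η·t_res) = 73.2·1323·1918/(827·221.463) = 1014.18 s⁻²
Take the square root: γ̇_max = √(1014.18) = 31.8461 s⁻¹
Solve γ̇ = πDN/h for N: N_max = γ̇_max·h/(π·D) = 31.8461 × 0.00439 / (π × 0.1229) = 0.362092 rev/s = 21.7255 rpm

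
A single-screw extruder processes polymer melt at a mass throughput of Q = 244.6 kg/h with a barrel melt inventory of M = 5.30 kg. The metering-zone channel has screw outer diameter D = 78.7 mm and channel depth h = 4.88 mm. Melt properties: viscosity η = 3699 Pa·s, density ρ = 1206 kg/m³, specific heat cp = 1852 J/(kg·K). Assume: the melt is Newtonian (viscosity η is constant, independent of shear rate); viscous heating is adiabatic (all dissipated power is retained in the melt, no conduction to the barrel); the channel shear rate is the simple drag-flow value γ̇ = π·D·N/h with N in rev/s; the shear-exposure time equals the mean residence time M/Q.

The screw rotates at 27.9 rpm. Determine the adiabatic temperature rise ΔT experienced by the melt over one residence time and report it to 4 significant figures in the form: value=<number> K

value=71.70 K

Q_s = Q / 3600 = 244.6 / 3600 = 0.0679444 kg/s
Mean residence time: t_res = M/Q_s = 5.30 kg / 0.0679444 kg/s = 78.0049 s
D = 78.7 mm = 0.0787 m;  h = 4.88 mm = 0.00488 m;  N = 27.9 rpm / 60 = 0.465 rev/s
Shear rate: γ̇ = πDN/h = π·0.0787·0.465/0.00488 = 23.559 s⁻¹
ΔT = η·γ̇²·t_res/(ρ·cp) = [3699 × 23.559² × 78.0049] / [1206 × 1852] = 71.7024 K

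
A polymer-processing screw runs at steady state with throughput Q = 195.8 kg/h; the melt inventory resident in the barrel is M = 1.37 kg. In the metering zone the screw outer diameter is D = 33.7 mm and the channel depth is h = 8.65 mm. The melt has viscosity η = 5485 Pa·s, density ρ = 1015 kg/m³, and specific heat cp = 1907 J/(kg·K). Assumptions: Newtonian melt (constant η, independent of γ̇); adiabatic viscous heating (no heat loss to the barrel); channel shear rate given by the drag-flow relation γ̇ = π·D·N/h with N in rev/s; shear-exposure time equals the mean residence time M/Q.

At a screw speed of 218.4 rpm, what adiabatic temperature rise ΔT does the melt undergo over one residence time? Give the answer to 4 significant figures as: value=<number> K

value=141.7 K

Convert throughput: Q = 195.8 kg/h = 195.8/3600 = 0.0543889 kg/s
Mean residence time: t_res = M/Q_s = 1.37 kg / 0.0543889 kg/s = 25.189 s
Convert to SI: D = 0.0337 m, h = 0.00865 m, N = 218.4/60 = 3.64 rev/s
Shear rate: γ̇ = πDN/h = π·0.0337·3.64/0.00865 = 44.5518 s⁻¹
ΔT = η·γ̇²·t_res/(ρ·cp) = [5485 × 44.5518² × 25.189] / [1015 × 1907] = 141.677 K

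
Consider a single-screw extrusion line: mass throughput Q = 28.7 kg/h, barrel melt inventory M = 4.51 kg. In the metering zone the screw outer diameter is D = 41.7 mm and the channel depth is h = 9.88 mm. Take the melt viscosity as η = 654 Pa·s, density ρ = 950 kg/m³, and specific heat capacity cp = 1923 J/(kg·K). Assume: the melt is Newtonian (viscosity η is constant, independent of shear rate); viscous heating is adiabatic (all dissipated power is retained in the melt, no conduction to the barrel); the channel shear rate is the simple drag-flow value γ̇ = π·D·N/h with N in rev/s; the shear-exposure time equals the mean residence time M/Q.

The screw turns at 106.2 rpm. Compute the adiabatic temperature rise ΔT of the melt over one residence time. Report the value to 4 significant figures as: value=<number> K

Q_s = Q / 3600 = 28.7 / 3600 = 0.00797222 kg/s
t_res = M / Q_s = 4.51 / 0.00797222 = 565.714 s
Convert to SI: D = 0.0417 m, h = 0.00988 m, N = 106.2/60 = 1.77 rev/s
γ̇ = π·D·N / h = π · 0.0417 · 1.77 / 0.00988 = 23.4694 s⁻¹
Adiabatic rise: ΔT = η γ̇² t_res / (ρ cp) = 654·(23.4694)²·565.714 / (950·1923) = 111.552 K

value=111.6 K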